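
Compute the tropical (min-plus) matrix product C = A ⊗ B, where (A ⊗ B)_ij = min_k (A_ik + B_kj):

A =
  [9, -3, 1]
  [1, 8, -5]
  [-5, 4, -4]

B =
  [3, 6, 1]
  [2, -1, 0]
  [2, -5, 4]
A ⊗ B =
  [-1, -4, -3]
  [-3, -10, -1]
  [-2, -9, -4]

Apply the min-plus product entry-by-entry:
  C[0][0] = min over k of (A[0][0] + B[0][0] = 9 + 3 = 12, A[0][1] + B[1][0] = -3 + 2 = -1, A[0][2] + B[2][0] = 1 + 2 = 3) = -1 (attained at k = 1)
  C[0][1] = min over k of (A[0][0] + B[0][1] = 9 + 6 = 15, A[0][1] + B[1][1] = -3 + -1 = -4, A[0][2] + B[2][1] = 1 + -5 = -4) = -4 (attained at k = 1)
  C[0][2] = min over k of (A[0][0] + B[0][2] = 9 + 1 = 10, A[0][1] + B[1][2] = -3 + 0 = -3, A[0][2] + B[2][2] = 1 + 4 = 5) = -3 (attained at k = 1)
  C[1][0] = min over k of (A[1][0] + B[0][0] = 1 + 3 = 4, A[1][1] + B[1][0] = 8 + 2 = 10, A[1][2] + B[2][0] = -5 + 2 = -3) = -3 (attained at k = 2)
  C[1][1] = min over k of (A[1][0] + B[0][1] = 1 + 6 = 7, A[1][1] + B[1][1] = 8 + -1 = 7, A[1][2] + B[2][1] = -5 + -5 = -10) = -10 (attained at k = 2)
  C[1][2] = min over k of (A[1][0] + B[0][2] = 1 + 1 = 2, A[1][1] + B[1][2] = 8 + 0 = 8, A[1][2] + B[2][2] = -5 + 4 = -1) = -1 (attained at k = 2)
  C[2][0] = min over k of (A[2][0] + B[0][0] = -5 + 3 = -2, A[2][1] + B[1][0] = 4 + 2 = 6, A[2][2] + B[2][0] = -4 + 2 = -2) = -2 (attained at k = 0)
  C[2][1] = min over k of (A[2][0] + B[0][1] = -5 + 6 = 1, A[2][1] + B[1][1] = 4 + -1 = 3, A[2][2] + B[2][1] = -4 + -5 = -9) = -9 (attained at k = 2)
  C[2][2] = min over k of (A[2][0] + B[0][2] = -5 + 1 = -4, A[2][1] + B[1][2] = 4 + 0 = 4, A[2][2] + B[2][2] = -4 + 4 = 0) = -4 (attained at k = 0)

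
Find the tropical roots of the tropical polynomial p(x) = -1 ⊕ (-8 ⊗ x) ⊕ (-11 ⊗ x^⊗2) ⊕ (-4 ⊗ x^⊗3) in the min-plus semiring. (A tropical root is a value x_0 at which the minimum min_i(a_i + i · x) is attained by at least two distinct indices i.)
Roots: {-7, 3, 7}

Each tropical root is a break point of the lower envelope of the lines y = a_i + i · x (there are 4 lines, with slopes 0, 1, ..., 3). Only the lines that attain the minimum somewhere contribute to roots; other lines are dominated. Here the surviving (envelope) indices are i = 3, i = 2, i = 1, i = 0.
Intersections between consecutive envelope lines give the roots: for adjacent envelope indices i < j the intersection is x = (a_i − a_j) / (j − i). Reading off the sorted break points: {-7, 3, 7}.
Verification: at each break x_0, at least two indices attain the minimum of min_i(a_i + i · x_0).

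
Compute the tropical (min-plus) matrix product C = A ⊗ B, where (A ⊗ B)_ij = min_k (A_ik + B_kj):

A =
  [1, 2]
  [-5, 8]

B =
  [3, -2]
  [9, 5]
A ⊗ B =
  [4, -1]
  [-2, -7]

Apply the min-plus product entry-by-entry:
  C[0][0] = min over k of (A[0][0] + B[0][0] = 1 + 3 = 4, A[0][1] + B[1][0] = 2 + 9 = 11) = 4 (attained at k = 0)
  C[0][1] = min over k of (A[0][0] + B[0][1] = 1 + -2 = -1, A[0][1] + B[1][1] = 2 + 5 = 7) = -1 (attained at k = 0)
  C[1][0] = min over k of (A[1][0] + B[0][0] = -5 + 3 = -2, A[1][1] + B[1][0] = 8 + 9 = 17) = -2 (attained at k = 0)
  C[1][1] = min over k of (A[1][0] + B[0][1] = -5 + -2 = -7, A[1][1] + B[1][1] = 8 + 5 = 13) = -7 (attained at k = 0)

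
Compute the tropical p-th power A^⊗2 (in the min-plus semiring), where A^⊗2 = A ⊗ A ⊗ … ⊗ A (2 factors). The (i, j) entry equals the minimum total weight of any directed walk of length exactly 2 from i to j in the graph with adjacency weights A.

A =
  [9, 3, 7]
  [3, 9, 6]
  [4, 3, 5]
A^⊗2 =
  [6, 10, 9]
  [10, 6, 10]
  [6, 7, 9]

Each entry (A^⊗2)_ij equals the minimum over all length-2 walks i = v_0 → v_1 → … → v_2 = j of Σ_t A[v_t][v_{t+1}]. For example, for (i, j) = (0, 2) we minimise over 3 possible intermediate vertex sequences; the minimum is 9, attained along the walk 0 → 1 → 2.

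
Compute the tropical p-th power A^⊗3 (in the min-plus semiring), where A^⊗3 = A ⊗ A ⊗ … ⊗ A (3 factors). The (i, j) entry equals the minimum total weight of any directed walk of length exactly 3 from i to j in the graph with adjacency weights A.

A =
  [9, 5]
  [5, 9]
A^⊗3 =
  [19, 15]
  [15, 19]

Each entry (A^⊗3)_ij equals the minimum over all length-3 walks i = v_0 → v_1 → … → v_3 = j of Σ_t A[v_t][v_{t+1}]. For example, for (i, j) = (0, 1) we minimise over 4 possible intermediate vertex sequences; the minimum is 15, attained along the walk 0 → 1 → 0 → 1.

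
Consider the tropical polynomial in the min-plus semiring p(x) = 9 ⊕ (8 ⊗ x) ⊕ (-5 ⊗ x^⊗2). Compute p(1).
p(1) = -3

A tropical monomial a ⊗ x^⊗i evaluates to a + i · x. Evaluating each term at x = 1:
  Term 0 contributes 9 + 0 · 1 = 9
  Term 1 contributes 8 + 1 · 1 = 9
  Term 2 contributes -5 + 2 · 1 = -3
p(1) = ⊕ of these = min[9, 9, -3] = -3.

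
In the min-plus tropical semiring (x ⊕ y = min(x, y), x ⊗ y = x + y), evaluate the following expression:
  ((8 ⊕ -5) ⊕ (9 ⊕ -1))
((8 ⊕ -5) ⊕ (9 ⊕ -1)) = -5

Expand innermost to outermost. Recall ⊕ takes the minimum of its arguments and ⊗ takes their sum. Working out the expression ((8 ⊕ -5) ⊕ (9 ⊕ -1)) gives -5.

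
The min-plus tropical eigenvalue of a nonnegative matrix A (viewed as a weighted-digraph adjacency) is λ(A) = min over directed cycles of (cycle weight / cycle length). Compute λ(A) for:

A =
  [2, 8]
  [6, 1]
λ(A) = 1

Enumerate directed cycles and compute their means (weight / length). Sample:
  cycle 0 → 0: weight = 2, length = 1, mean = 2/1 ≈ 2.000
  cycle 1 → 1: weight = 1, length = 1, mean = 1/1 ≈ 1.000
  cycle 0 → 1 → 0: weight = 14, length = 2, mean = 14/2 ≈ 7.000
  cycle 1 → 0 → 1: weight = 14, length = 2, mean = 14/2 ≈ 7.000
Minimum mean = 1.000, attained e.g. along the cycle 1 → 1 with weight 1 and length 1. So λ(A) = 1/1 = 1.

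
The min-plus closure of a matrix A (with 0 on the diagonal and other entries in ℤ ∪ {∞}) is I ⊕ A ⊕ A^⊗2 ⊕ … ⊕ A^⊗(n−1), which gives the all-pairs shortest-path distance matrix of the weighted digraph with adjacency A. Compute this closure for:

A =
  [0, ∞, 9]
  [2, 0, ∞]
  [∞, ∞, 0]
Closure =
  [0, ∞, 9]
  [2, 0, 11]
  [∞, ∞, 0]

This is the Floyd-Warshall all-pairs shortest-path computation. For each intermediate vertex k = 0, 1, …, 2, update dist[i][j] ← min(dist[i][j], dist[i][k] + dist[k][j]). The final matrix gives, for each (i, j), the minimum total weight of any directed path from i to j (possibly empty when i = j).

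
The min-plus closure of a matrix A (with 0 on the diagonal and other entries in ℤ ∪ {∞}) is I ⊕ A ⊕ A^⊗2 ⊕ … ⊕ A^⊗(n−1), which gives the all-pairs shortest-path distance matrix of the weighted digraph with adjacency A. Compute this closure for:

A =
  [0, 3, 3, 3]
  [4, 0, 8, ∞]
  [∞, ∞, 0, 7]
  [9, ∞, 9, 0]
Closure =
  [0, 3, 3, 3]
  [4, 0, 7, 7]
  [16, 19, 0, 7]
  [9, 12, 9, 0]

This is the Floyd-Warshall all-pairs shortest-path computation. For each intermediate vertex k = 0, 1, …, 3, update dist[i][j] ← min(dist[i][j], dist[i][k] + dist[k][j]). The final matrix gives, for each (i, j), the minimum total weight of any directed path from i to j (possibly empty when i = j).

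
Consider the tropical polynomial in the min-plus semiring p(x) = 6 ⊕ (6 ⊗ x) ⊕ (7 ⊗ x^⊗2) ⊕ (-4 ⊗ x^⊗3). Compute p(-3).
p(-3) = -13

A tropical monomial a ⊗ x^⊗i evaluates to a + i · x. Evaluating each term at x = -3:
  Term 0 contributes 6 + 0 · -3 = 6
  Term 1 contributes 6 + 1 · -3 = 3
  Term 2 contributes 7 + 2 · -3 = 1
  Term 3 contributes -4 + 3 · -3 = -13
p(-3) = ⊕ of these = min[6, 3, 1, -13] = -13.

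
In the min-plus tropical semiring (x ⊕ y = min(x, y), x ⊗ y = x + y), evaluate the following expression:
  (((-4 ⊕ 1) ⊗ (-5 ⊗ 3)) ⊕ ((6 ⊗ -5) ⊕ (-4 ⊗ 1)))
(((-4 ⊕ 1) ⊗ (-5 ⊗ 3)) ⊕ ((6 ⊗ -5) ⊕ (-4 ⊗ 1))) = -6

Expand innermost to outermost. Recall ⊕ takes the minimum of its arguments and ⊗ takes their sum. Working out the expression (((-4 ⊕ 1) ⊗ (-5 ⊗ 3)) ⊕ ((6 ⊗ -5) ⊕ (-4 ⊗ 1))) gives -6.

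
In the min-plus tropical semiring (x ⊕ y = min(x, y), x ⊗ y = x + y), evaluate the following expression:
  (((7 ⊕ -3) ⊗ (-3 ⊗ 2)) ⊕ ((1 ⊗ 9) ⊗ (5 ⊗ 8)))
(((7 ⊕ -3) ⊗ (-3 ⊗ 2)) ⊕ ((1 ⊗ 9) ⊗ (5 ⊗ 8))) = -4

Expand innermost to outermost. Recall ⊕ takes the minimum of its arguments and ⊗ takes their sum. Working out the expression (((7 ⊕ -3) ⊗ (-3 ⊗ 2)) ⊕ ((1 ⊗ 9) ⊗ (5 ⊗ 8))) gives -4.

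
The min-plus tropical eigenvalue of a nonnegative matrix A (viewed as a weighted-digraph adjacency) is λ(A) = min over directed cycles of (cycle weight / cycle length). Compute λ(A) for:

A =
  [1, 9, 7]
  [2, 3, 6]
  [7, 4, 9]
λ(A) = 1

Enumerate directed cycles and compute their means (weight / length). Sample:
  cycle 0 → 0: weight = 1, length = 1, mean = 1/1 ≈ 1.000
  cycle 1 → 1: weight = 3, length = 1, mean = 3/1 ≈ 3.000
  cycle 2 → 2: weight = 9, length = 1, mean = 9/1 ≈ 9.000
  cycle 0 → 1 → 0: weight = 11, length = 2, mean = 11/2 ≈ 5.500
  cycle 0 → 2 → 0: weight = 14, length = 2, mean = 14/2 ≈ 7.000
  cycle 1 → 0 → 1: weight = 11, length = 2, mean = 11/2 ≈ 5.500
Minimum mean = 1.000, attained e.g. along the cycle 0 → 0 with weight 1 and length 1. So λ(A) = 1/1 = 1.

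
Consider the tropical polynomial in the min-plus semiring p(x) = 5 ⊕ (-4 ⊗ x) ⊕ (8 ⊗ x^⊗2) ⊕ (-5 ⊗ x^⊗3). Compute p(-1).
p(-1) = -8

A tropical monomial a ⊗ x^⊗i evaluates to a + i · x. Evaluating each term at x = -1:
  Term 0 contributes 5 + 0 · -1 = 5
  Term 1 contributes -4 + 1 · -1 = -5
  Term 2 contributes 8 + 2 · -1 = 6
  Term 3 contributes -5 + 3 · -1 = -8
p(-1) = ⊕ of these = min[5, -5, 6, -8] = -8.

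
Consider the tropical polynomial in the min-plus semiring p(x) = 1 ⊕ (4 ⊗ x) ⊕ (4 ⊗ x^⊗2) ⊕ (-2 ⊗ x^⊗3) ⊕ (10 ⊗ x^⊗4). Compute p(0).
p(0) = -2

A tropical monomial a ⊗ x^⊗i evaluates to a + i · x. Evaluating each term at x = 0:
  Term 0 contributes 1 + 0 · 0 = 1
  Term 1 contributes 4 + 1 · 0 = 4
  Term 2 contributes 4 + 2 · 0 = 4
  Term 3 contributes -2 + 3 · 0 = -2
  Term 4 contributes 10 + 4 · 0 = 10
p(0) = ⊕ of these = min[1, 4, 4, -2, 10] = -2.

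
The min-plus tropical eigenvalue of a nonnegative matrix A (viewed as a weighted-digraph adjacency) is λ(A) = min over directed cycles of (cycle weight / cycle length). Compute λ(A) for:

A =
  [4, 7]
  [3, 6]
λ(A) = 4

Enumerate directed cycles and compute their means (weight / length). Sample:
  cycle 0 → 0: weight = 4, length = 1, mean = 4/1 ≈ 4.000
  cycle 1 → 1: weight = 6, length = 1, mean = 6/1 ≈ 6.000
  cycle 0 → 1 → 0: weight = 10, length = 2, mean = 10/2 ≈ 5.000
  cycle 1 → 0 → 1: weight = 10, length = 2, mean = 10/2 ≈ 5.000
Minimum mean = 4.000, attained e.g. along the cycle 0 → 0 with weight 4 and length 1. So λ(A) = 4/1 = 4.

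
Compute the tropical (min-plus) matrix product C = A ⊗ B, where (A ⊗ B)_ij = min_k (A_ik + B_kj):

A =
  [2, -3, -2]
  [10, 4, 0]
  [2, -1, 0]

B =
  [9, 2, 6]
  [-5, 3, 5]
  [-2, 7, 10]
A ⊗ B =
  [-8, 0, 2]
  [-2, 7, 9]
  [-6, 2, 4]

Apply the min-plus product entry-by-entry:
  C[0][0] = min over k of (A[0][0] + B[0][0] = 2 + 9 = 11, A[0][1] + B[1][0] = -3 + -5 = -8, A[0][2] + B[2][0] = -2 + -2 = -4) = -8 (attained at k = 1)
  C[0][1] = min over k of (A[0][0] + B[0][1] = 2 + 2 = 4, A[0][1] + B[1][1] = -3 + 3 = 0, A[0][2] + B[2][1] = -2 + 7 = 5) = 0 (attained at k = 1)
  C[0][2] = min over k of (A[0][0] + B[0][2] = 2 + 6 = 8, A[0][1] + B[1][2] = -3 + 5 = 2, A[0][2] + B[2][2] = -2 + 10 = 8) = 2 (attained at k = 1)
  C[1][0] = min over k of (A[1][0] + B[0][0] = 10 + 9 = 19, A[1][1] + B[1][0] = 4 + -5 = -1, A[1][2] + B[2][0] = 0 + -2 = -2) = -2 (attained at k = 2)
  C[1][1] = min over k of (A[1][0] + B[0][1] = 10 + 2 = 12, A[1][1] + B[1][1] = 4 + 3 = 7, A[1][2] + B[2][1] = 0 + 7 = 7) = 7 (attained at k = 1)
  C[1][2] = min over k of (A[1][0] + B[0][2] = 10 + 6 = 16, A[1][1] + B[1][2] = 4 + 5 = 9, A[1][2] + B[2][2] = 0 + 10 = 10) = 9 (attained at k = 1)
  C[2][0] = min over k of (A[2][0] + B[0][0] = 2 + 9 = 11, A[2][1] + B[1][0] = -1 + -5 = -6, A[2][2] + B[2][0] = 0 + -2 = -2) = -6 (attained at k = 1)
  C[2][1] = min over k of (A[2][0] + B[0][1] = 2 + 2 = 4, A[2][1] + B[1][1] = -1 + 3 = 2, A[2][2] + B[2][1] = 0 + 7 = 7) = 2 (attained at k = 1)
  C[2][2] = min over k of (A[2][0] + B[0][2] = 2 + 6 = 8, A[2][1] + B[1][2] = -1 + 5 = 4, A[2][2] + B[2][2] = 0 + 10 = 10) = 4 (attained at k = 1)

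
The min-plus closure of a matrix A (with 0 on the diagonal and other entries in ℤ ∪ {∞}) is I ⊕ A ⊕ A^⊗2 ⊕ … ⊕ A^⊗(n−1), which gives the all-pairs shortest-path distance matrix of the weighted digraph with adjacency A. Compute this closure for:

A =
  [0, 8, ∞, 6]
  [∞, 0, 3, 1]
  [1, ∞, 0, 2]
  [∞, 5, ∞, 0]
Closure =
  [0, 8, 11, 6]
  [4, 0, 3, 1]
  [1, 7, 0, 2]
  [9, 5, 8, 0]

This is the Floyd-Warshall all-pairs shortest-path computation. For each intermediate vertex k = 0, 1, …, 3, update dist[i][j] ← min(dist[i][j], dist[i][k] + dist[k][j]). The final matrix gives, for each (i, j), the minimum total weight of any directed path from i to j (possibly empty when i = j).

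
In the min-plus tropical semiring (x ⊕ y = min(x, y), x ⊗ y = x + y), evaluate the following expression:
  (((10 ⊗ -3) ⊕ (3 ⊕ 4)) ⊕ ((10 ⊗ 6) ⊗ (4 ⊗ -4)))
(((10 ⊗ -3) ⊕ (3 ⊕ 4)) ⊕ ((10 ⊗ 6) ⊗ (4 ⊗ -4))) = 3

Expand innermost to outermost. Recall ⊕ takes the minimum of its arguments and ⊗ takes their sum. Working out the expression (((10 ⊗ -3) ⊕ (3 ⊕ 4)) ⊕ ((10 ⊗ 6) ⊗ (4 ⊗ -4))) gives 3.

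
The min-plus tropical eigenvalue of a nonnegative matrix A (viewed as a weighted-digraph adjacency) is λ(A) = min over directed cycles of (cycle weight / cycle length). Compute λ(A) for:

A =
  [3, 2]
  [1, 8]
λ(A) = 3/2

Enumerate directed cycles and compute their means (weight / length). Sample:
  cycle 0 → 0: weight = 3, length = 1, mean = 3/1 ≈ 3.000
  cycle 1 → 1: weight = 8, length = 1, mean = 8/1 ≈ 8.000
  cycle 0 → 1 → 0: weight = 3, length = 2, mean = 3/2 ≈ 1.500
  cycle 1 → 0 → 1: weight = 3, length = 2, mean = 3/2 ≈ 1.500
Minimum mean = 1.500, attained e.g. along the cycle 0 → 1 → 0 with weight 3 and length 2. So λ(A) = 3/2 = 3/2.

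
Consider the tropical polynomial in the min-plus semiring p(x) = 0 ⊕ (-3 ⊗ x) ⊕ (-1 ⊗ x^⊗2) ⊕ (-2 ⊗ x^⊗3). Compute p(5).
p(5) = 0

A tropical monomial a ⊗ x^⊗i evaluates to a + i · x. Evaluating each term at x = 5:
  Term 0 contributes 0 + 0 · 5 = 0
  Term 1 contributes -3 + 1 · 5 = 2
  Term 2 contributes -1 + 2 · 5 = 9
  Term 3 contributes -2 + 3 · 5 = 13
p(5) = ⊕ of these = min[0, 2, 9, 13] = 0.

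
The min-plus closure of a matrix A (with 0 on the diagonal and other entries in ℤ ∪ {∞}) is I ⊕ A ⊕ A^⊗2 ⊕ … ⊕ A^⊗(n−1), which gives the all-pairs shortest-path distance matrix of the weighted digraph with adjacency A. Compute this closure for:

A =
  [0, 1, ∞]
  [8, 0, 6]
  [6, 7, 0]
Closure =
  [0, 1, 7]
  [8, 0, 6]
  [6, 7, 0]

This is the Floyd-Warshall all-pairs shortest-path computation. For each intermediate vertex k = 0, 1, …, 2, update dist[i][j] ← min(dist[i][j], dist[i][k] + dist[k][j]). The final matrix gives, for each (i, j), the minimum total weight of any directed path from i to j (possibly empty when i = j).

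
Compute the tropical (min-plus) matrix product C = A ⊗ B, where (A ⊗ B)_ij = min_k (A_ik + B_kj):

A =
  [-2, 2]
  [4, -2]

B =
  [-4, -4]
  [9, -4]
A ⊗ B =
  [-6, -6]
  [0, -6]

Apply the min-plus product entry-by-entry:
  C[0][0] = min over k of (A[0][0] + B[0][0] = -2 + -4 = -6, A[0][1] + B[1][0] = 2 + 9 = 11) = -6 (attained at k = 0)
  C[0][1] = min over k of (A[0][0] + B[0][1] = -2 + -4 = -6, A[0][1] + B[1][1] = 2 + -4 = -2) = -6 (attained at k = 0)
  C[1][0] = min over k of (A[1][0] + B[0][0] = 4 + -4 = 0, A[1][1] + B[1][0] = -2 + 9 = 7) = 0 (attained at k = 0)
  C[1][1] = min over k of (A[1][0] + B[0][1] = 4 + -4 = 0, A[1][1] + B[1][1] = -2 + -4 = -6) = -6 (attained at k = 1)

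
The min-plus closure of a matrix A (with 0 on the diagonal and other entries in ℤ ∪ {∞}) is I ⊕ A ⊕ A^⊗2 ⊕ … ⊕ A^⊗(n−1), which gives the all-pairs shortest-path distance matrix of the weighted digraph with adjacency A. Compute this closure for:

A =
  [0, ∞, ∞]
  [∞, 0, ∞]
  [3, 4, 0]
Closure =
  [0, ∞, ∞]
  [∞, 0, ∞]
  [3, 4, 0]

This is the Floyd-Warshall all-pairs shortest-path computation. For each intermediate vertex k = 0, 1, …, 2, update dist[i][j] ← min(dist[i][j], dist[i][k] + dist[k][j]). The final matrix gives, for each (i, j), the minimum total weight of any directed path from i to j (possibly empty when i = j).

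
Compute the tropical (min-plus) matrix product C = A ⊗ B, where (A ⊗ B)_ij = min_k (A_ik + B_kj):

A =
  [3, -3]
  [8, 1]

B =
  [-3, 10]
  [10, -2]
A ⊗ B =
  [0, -5]
  [5, -1]

Apply the min-plus product entry-by-entry:
  C[0][0] = min over k of (A[0][0] + B[0][0] = 3 + -3 = 0, A[0][1] + B[1][0] = -3 + 10 = 7) = 0 (attained at k = 0)
  C[0][1] = min over k of (A[0][0] + B[0][1] = 3 + 10 = 13, A[0][1] + B[1][1] = -3 + -2 = -5) = -5 (attained at k = 1)
  C[1][0] = min over k of (A[1][0] + B[0][0] = 8 + -3 = 5, A[1][1] + B[1][0] = 1 + 10 = 11) = 5 (attained at k = 0)
  C[1][1] = min over k of (A[1][0] + B[0][1] = 8 + 10 = 18, A[1][1] + B[1][1] = 1 + -2 = -1) = -1 (attained at k = 1)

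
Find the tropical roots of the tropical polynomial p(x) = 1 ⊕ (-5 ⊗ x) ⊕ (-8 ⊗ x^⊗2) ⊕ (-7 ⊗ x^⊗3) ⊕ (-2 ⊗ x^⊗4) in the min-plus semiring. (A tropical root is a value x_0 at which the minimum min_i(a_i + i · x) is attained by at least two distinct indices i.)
Roots: {-5, -1, 3, 6}

Each tropical root is a break point of the lower envelope of the lines y = a_i + i · x (there are 5 lines, with slopes 0, 1, ..., 4). Only the lines that attain the minimum somewhere contribute to roots; other lines are dominated. Here the surviving (envelope) indices are i = 4, i = 3, i = 2, i = 1, i = 0.
Intersections between consecutive envelope lines give the roots: for adjacent envelope indices i < j the intersection is x = (a_i − a_j) / (j − i). Reading off the sorted break points: {-5, -1, 3, 6}.
Verification: at each break x_0, at least two indices attain the minimum of min_i(a_i + i · x_0).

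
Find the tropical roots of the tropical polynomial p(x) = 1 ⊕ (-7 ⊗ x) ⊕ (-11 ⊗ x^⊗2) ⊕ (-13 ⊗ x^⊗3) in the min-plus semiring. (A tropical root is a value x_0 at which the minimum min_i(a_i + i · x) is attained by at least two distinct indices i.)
Roots: {2, 4, 8}

Each tropical root is a break point of the lower envelope of the lines y = a_i + i · x (there are 4 lines, with slopes 0, 1, ..., 3). Only the lines that attain the minimum somewhere contribute to roots; other lines are dominated. Here the surviving (envelope) indices are i = 3, i = 2, i = 1, i = 0.
Intersections between consecutive envelope lines give the roots: for adjacent envelope indices i < j the intersection is x = (a_i − a_j) / (j − i). Reading off the sorted break points: {2, 4, 8}.
Verification: at each break x_0, at least two indices attain the minimum of min_i(a_i + i · x_0).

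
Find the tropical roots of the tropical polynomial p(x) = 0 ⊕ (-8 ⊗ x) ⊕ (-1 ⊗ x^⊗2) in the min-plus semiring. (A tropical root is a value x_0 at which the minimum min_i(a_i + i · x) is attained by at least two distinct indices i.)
Roots: {-7, 8}

Each tropical root is a break point of the lower envelope of the lines y = a_i + i · x (there are 3 lines, with slopes 0, 1, ..., 2). Only the lines that attain the minimum somewhere contribute to roots; other lines are dominated. Here the surviving (envelope) indices are i = 2, i = 1, i = 0.
Intersections between consecutive envelope lines give the roots: for adjacent envelope indices i < j the intersection is x = (a_i − a_j) / (j − i). Reading off the sorted break points: {-7, 8}.
Verification: at each break x_0, at least two indices attain the minimum of min_i(a_i + i · x_0).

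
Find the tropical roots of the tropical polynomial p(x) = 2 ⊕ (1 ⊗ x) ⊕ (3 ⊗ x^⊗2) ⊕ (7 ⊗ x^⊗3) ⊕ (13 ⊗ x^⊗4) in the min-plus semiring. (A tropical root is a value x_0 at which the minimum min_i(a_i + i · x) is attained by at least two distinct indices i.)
Roots: {-6, -4, -2, 1}

Each tropical root is a break point of the lower envelope of the lines y = a_i + i · x (there are 5 lines, with slopes 0, 1, ..., 4). Only the lines that attain the minimum somewhere contribute to roots; other lines are dominated. Here the surviving (envelope) indices are i = 4, i = 3, i = 2, i = 1, i = 0.
Intersections between consecutive envelope lines give the roots: for adjacent envelope indices i < j the intersection is x = (a_i − a_j) / (j − i). Reading off the sorted break points: {-6, -4, -2, 1}.
Verification: at each break x_0, at least two indices attain the minimum of min_i(a_i + i · x_0).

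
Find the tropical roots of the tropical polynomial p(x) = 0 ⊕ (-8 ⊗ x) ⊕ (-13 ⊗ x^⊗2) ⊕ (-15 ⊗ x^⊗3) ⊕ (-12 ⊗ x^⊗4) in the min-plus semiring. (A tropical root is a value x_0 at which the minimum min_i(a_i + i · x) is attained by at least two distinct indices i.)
Roots: {-3, 2, 5, 8}

Each tropical root is a break point of the lower envelope of the lines y = a_i + i · x (there are 5 lines, with slopes 0, 1, ..., 4). Only the lines that attain the minimum somewhere contribute to roots; other lines are dominated. Here the surviving (envelope) indices are i = 4, i = 3, i = 2, i = 1, i = 0.
Intersections between consecutive envelope lines give the roots: for adjacent envelope indices i < j the intersection is x = (a_i − a_j) / (j − i). Reading off the sorted break points: {-3, 2, 5, 8}.
Verification: at each break x_0, at least two indices attain the minimum of min_i(a_i + i · x_0).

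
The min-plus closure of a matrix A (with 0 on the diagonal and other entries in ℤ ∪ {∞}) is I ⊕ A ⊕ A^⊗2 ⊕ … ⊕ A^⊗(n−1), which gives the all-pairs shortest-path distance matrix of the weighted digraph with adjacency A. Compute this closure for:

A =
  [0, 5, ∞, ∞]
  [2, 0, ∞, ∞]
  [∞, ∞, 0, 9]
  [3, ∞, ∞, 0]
Closure =
  [0, 5, ∞, ∞]
  [2, 0, ∞, ∞]
  [12, 17, 0, 9]
  [3, 8, ∞, 0]

This is the Floyd-Warshall all-pairs shortest-path computation. For each intermediate vertex k = 0, 1, …, 3, update dist[i][j] ← min(dist[i][j], dist[i][k] + dist[k][j]). The final matrix gives, for each (i, j), the minimum total weight of any directed path from i to j (possibly empty when i = j).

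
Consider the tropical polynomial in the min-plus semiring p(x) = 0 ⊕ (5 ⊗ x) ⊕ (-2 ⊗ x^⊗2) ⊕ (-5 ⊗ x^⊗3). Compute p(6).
p(6) = 0

A tropical monomial a ⊗ x^⊗i evaluates to a + i · x. Evaluating each term at x = 6:
  Term 0 contributes 0 + 0 · 6 = 0
  Term 1 contributes 5 + 1 · 6 = 11
  Term 2 contributes -2 + 2 · 6 = 10
  Term 3 contributes -5 + 3 · 6 = 13
p(6) = ⊕ of these = min[0, 11, 10, 13] = 0.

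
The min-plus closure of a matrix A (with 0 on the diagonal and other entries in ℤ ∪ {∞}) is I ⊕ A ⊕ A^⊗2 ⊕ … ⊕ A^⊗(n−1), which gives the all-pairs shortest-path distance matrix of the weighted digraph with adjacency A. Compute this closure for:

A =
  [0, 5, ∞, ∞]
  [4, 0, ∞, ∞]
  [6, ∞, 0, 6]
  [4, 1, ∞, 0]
Closure =
  [0, 5, ∞, ∞]
  [4, 0, ∞, ∞]
  [6, 7, 0, 6]
  [4, 1, ∞, 0]

This is the Floyd-Warshall all-pairs shortest-path computation. For each intermediate vertex k = 0, 1, …, 3, update dist[i][j] ← min(dist[i][j], dist[i][k] + dist[k][j]). The final matrix gives, for each (i, j), the minimum total weight of any directed path from i to j (possibly empty when i = j).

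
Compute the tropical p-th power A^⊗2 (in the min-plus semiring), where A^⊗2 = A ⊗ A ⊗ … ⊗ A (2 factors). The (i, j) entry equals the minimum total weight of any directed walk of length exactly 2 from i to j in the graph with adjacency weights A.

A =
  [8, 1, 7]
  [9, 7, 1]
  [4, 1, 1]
A^⊗2 =
  [10, 8, 2]
  [5, 2, 2]
  [5, 2, 2]

Each entry (A^⊗2)_ij equals the minimum over all length-2 walks i = v_0 → v_1 → … → v_2 = j of Σ_t A[v_t][v_{t+1}]. For example, for (i, j) = (0, 2) we minimise over 3 possible intermediate vertex sequences; the minimum is 2, attained along the walk 0 → 1 → 2.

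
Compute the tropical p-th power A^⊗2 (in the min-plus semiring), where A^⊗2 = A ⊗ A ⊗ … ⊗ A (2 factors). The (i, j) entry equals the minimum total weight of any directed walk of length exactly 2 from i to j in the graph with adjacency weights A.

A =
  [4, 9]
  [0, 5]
A^⊗2 =
  [8, 13]
  [4, 9]

Each entry (A^⊗2)_ij equals the minimum over all length-2 walks i = v_0 → v_1 → … → v_2 = j of Σ_t A[v_t][v_{t+1}]. For example, for (i, j) = (0, 1) we minimise over 2 possible intermediate vertex sequences; the minimum is 13, attained along the walk 0 → 0 → 1.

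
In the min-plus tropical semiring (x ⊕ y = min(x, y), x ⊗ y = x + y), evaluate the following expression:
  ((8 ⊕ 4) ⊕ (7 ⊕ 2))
((8 ⊕ 4) ⊕ (7 ⊕ 2)) = 2

Expand innermost to outermost. Recall ⊕ takes the minimum of its arguments and ⊗ takes their sum. Working out the expression ((8 ⊕ 4) ⊕ (7 ⊕ 2)) gives 2.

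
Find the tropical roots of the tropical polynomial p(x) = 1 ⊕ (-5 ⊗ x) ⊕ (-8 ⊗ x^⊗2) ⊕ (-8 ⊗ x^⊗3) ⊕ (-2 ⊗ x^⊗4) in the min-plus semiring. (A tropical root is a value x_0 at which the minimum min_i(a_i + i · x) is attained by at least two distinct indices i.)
Roots: {-6, 0, 3, 6}

Each tropical root is a break point of the lower envelope of the lines y = a_i + i · x (there are 5 lines, with slopes 0, 1, ..., 4). Only the lines that attain the minimum somewhere contribute to roots; other lines are dominated. Here the surviving (envelope) indices are i = 4, i = 3, i = 2, i = 1, i = 0.
Intersections between consecutive envelope lines give the roots: for adjacent envelope indices i < j the intersection is x = (a_i − a_j) / (j − i). Reading off the sorted break points: {-6, 0, 3, 6}.
Verification: at each break x_0, at least two indices attain the minimum of min_i(a_i + i · x_0).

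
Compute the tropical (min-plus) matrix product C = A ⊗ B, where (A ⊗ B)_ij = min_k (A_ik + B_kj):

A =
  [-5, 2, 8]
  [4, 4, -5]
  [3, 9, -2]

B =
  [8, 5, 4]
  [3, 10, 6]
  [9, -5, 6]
A ⊗ B =
  [3, 0, -1]
  [4, -10, 1]
  [7, -7, 4]

Apply the min-plus product entry-by-entry:
  C[0][0] = min over k of (A[0][0] + B[0][0] = -5 + 8 = 3, A[0][1] + B[1][0] = 2 + 3 = 5, A[0][2] + B[2][0] = 8 + 9 = 17) = 3 (attained at k = 0)
  C[0][1] = min over k of (A[0][0] + B[0][1] = -5 + 5 = 0, A[0][1] + B[1][1] = 2 + 10 = 12, A[0][2] + B[2][1] = 8 + -5 = 3) = 0 (attained at k = 0)
  C[0][2] = min over k of (A[0][0] + B[0][2] = -5 + 4 = -1, A[0][1] + B[1][2] = 2 + 6 = 8, A[0][2] + B[2][2] = 8 + 6 = 14) = -1 (attained at k = 0)
  C[1][0] = min over k of (A[1][0] + B[0][0] = 4 + 8 = 12, A[1][1] + B[1][0] = 4 + 3 = 7, A[1][2] + B[2][0] = -5 + 9 = 4) = 4 (attained at k = 2)
  C[1][1] = min over k of (A[1][0] + B[0][1] = 4 + 5 = 9, A[1][1] + B[1][1] = 4 + 10 = 14, A[1][2] + B[2][1] = -5 + -5 = -10) = -10 (attained at k = 2)
  C[1][2] = min over k of (A[1][0] + B[0][2] = 4 + 4 = 8, A[1][1] + B[1][2] = 4 + 6 = 10, A[1][2] + B[2][2] = -5 + 6 = 1) = 1 (attained at k = 2)
  C[2][0] = min over k of (A[2][0] + B[0][0] = 3 + 8 = 11, A[2][1] + B[1][0] = 9 + 3 = 12, A[2][2] + B[2][0] = -2 + 9 = 7) = 7 (attained at k = 2)
  C[2][1] = min over k of (A[2][0] + B[0][1] = 3 + 5 = 8, A[2][1] + B[1][1] = 9 + 10 = 19, A[2][2] + B[2][1] = -2 + -5 = -7) = -7 (attained at k = 2)
  C[2][2] = min over k of (A[2][0] + B[0][2] = 3 + 4 = 7, A[2][1] + B[1][2] = 9 + 6 = 15, A[2][2] + B[2][2] = -2 + 6 = 4) = 4 (attained at k = 2)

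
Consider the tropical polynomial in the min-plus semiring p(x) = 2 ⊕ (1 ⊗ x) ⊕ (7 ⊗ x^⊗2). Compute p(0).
p(0) = 1

A tropical monomial a ⊗ x^⊗i evaluates to a + i · x. Evaluating each term at x = 0:
  Term 0 contributes 2 + 0 · 0 = 2
  Term 1 contributes 1 + 1 · 0 = 1
  Term 2 contributes 7 + 2 · 0 = 7
p(0) = ⊕ of these = min[2, 1, 7] = 1.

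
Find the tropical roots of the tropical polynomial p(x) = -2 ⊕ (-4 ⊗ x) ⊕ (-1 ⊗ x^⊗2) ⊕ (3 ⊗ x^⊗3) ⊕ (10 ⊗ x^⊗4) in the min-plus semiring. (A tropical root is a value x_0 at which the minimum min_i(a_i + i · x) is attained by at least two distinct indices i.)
Roots: {-7, -4, -3, 2}

Each tropical root is a break point of the lower envelope of the lines y = a_i + i · x (there are 5 lines, with slopes 0, 1, ..., 4). Only the lines that attain the minimum somewhere contribute to roots; other lines are dominated. Here the surviving (envelope) indices are i = 4, i = 3, i = 2, i = 1, i = 0.
Intersections between consecutive envelope lines give the roots: for adjacent envelope indices i < j the intersection is x = (a_i − a_j) / (j − i). Reading off the sorted break points: {-7, -4, -3, 2}.
Verification: at each break x_0, at least two indices attain the minimum of min_i(a_i + i · x_0).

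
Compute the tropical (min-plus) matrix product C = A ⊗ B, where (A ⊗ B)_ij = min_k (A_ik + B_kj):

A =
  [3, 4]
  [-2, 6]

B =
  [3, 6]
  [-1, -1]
A ⊗ B =
  [3, 3]
  [1, 4]

Apply the min-plus product entry-by-entry:
  C[0][0] = min over k of (A[0][0] + B[0][0] = 3 + 3 = 6, A[0][1] + B[1][0] = 4 + -1 = 3) = 3 (attained at k = 1)
  C[0][1] = min over k of (A[0][0] + B[0][1] = 3 + 6 = 9, A[0][1] + B[1][1] = 4 + -1 = 3) = 3 (attained at k = 1)
  C[1][0] = min over k of (A[1][0] + B[0][0] = -2 + 3 = 1, A[1][1] + B[1][0] = 6 + -1 = 5) = 1 (attained at k = 0)
  C[1][1] = min over k of (A[1][0] + B[0][1] = -2 + 6 = 4, A[1][1] + B[1][1] = 6 + -1 = 5) = 4 (attained at k = 0)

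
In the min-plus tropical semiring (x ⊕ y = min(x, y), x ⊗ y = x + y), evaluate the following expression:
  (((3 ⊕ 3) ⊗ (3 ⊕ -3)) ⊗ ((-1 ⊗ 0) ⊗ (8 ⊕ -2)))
(((3 ⊕ 3) ⊗ (3 ⊕ -3)) ⊗ ((-1 ⊗ 0) ⊗ (8 ⊕ -2))) = -3

Expand innermost to outermost. Recall ⊕ takes the minimum of its arguments and ⊗ takes their sum. Working out the expression (((3 ⊕ 3) ⊗ (3 ⊕ -3)) ⊗ ((-1 ⊗ 0) ⊗ (8 ⊕ -2))) gives -3.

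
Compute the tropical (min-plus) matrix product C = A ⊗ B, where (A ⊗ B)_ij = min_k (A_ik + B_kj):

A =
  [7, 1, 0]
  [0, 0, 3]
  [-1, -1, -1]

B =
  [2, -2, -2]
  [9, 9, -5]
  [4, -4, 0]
A ⊗ B =
  [4, -4, -4]
  [2, -2, -5]
  [1, -5, -6]

Apply the min-plus product entry-by-entry:
  C[0][0] = min over k of (A[0][0] + B[0][0] = 7 + 2 = 9, A[0][1] + B[1][0] = 1 + 9 = 10, A[0][2] + B[2][0] = 0 + 4 = 4) = 4 (attained at k = 2)
  C[0][1] = min over k of (A[0][0] + B[0][1] = 7 + -2 = 5, A[0][1] + B[1][1] = 1 + 9 = 10, A[0][2] + B[2][1] = 0 + -4 = -4) = -4 (attained at k = 2)
  C[0][2] = min over k of (A[0][0] + B[0][2] = 7 + -2 = 5, A[0][1] + B[1][2] = 1 + -5 = -4, A[0][2] + B[2][2] = 0 + 0 = 0) = -4 (attained at k = 1)
  C[1][0] = min over k of (A[1][0] + B[0][0] = 0 + 2 = 2, A[1][1] + B[1][0] = 0 + 9 = 9, A[1][2] + B[2][0] = 3 + 4 = 7) = 2 (attained at k = 0)
  C[1][1] = min over k of (A[1][0] + B[0][1] = 0 + -2 = -2, A[1][1] + B[1][1] = 0 + 9 = 9, A[1][2] + B[2][1] = 3 + -4 = -1) = -2 (attained at k = 0)
  C[1][2] = min over k of (A[1][0] + B[0][2] = 0 + -2 = -2, A[1][1] + B[1][2] = 0 + -5 = -5, A[1][2] + B[2][2] = 3 + 0 = 3) = -5 (attained at k = 1)
  C[2][0] = min over k of (A[2][0] + B[0][0] = -1 + 2 = 1, A[2][1] + B[1][0] = -1 + 9 = 8, A[2][2] + B[2][0] = -1 + 4 = 3) = 1 (attained at k = 0)
  C[2][1] = min over k of (A[2][0] + B[0][1] = -1 + -2 = -3, A[2][1] + B[1][1] = -1 + 9 = 8, A[2][2] + B[2][1] = -1 + -4 = -5) = -5 (attained at k = 2)
  C[2][2] = min over k of (A[2][0] + B[0][2] = -1 + -2 = -3, A[2][1] + B[1][2] = -1 + -5 = -6, A[2][2] + B[2][2] = -1 + 0 = -1) = -6 (attained at k = 1)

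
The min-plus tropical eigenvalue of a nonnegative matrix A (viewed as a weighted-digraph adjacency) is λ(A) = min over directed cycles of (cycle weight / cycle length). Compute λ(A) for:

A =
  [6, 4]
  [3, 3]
λ(A) = 3

Enumerate directed cycles and compute their means (weight / length). Sample:
  cycle 0 → 0: weight = 6, length = 1, mean = 6/1 ≈ 6.000
  cycle 1 → 1: weight = 3, length = 1, mean = 3/1 ≈ 3.000
  cycle 0 → 1 → 0: weight = 7, length = 2, mean = 7/2 ≈ 3.500
  cycle 1 → 0 → 1: weight = 7, length = 2, mean = 7/2 ≈ 3.500
Minimum mean = 3.000, attained e.g. along the cycle 1 → 1 with weight 3 and length 1. So λ(A) = 3/1 = 3.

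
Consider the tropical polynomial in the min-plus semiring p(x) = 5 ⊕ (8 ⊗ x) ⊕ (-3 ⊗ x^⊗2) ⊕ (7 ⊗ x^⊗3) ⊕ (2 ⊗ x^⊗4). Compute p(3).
p(3) = 3

A tropical monomial a ⊗ x^⊗i evaluates to a + i · x. Evaluating each term at x = 3:
  Term 0 contributes 5 + 0 · 3 = 5
  Term 1 contributes 8 + 1 · 3 = 11
  Term 2 contributes -3 + 2 · 3 = 3
  Term 3 contributes 7 + 3 · 3 = 16
  Term 4 contributes 2 + 4 · 3 = 14
p(3) = ⊕ of these = min[5, 11, 3, 16, 14] = 3.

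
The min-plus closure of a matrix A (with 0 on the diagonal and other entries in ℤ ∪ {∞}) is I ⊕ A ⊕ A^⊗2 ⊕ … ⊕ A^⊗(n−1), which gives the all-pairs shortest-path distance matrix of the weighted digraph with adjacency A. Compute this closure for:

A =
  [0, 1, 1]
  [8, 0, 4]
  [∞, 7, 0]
Closure =
  [0, 1, 1]
  [8, 0, 4]
  [15, 7, 0]

This is the Floyd-Warshall all-pairs shortest-path computation. For each intermediate vertex k = 0, 1, …, 2, update dist[i][j] ← min(dist[i][j], dist[i][k] + dist[k][j]). The final matrix gives, for each (i, j), the minimum total weight of any directed path from i to j (possibly empty when i = j).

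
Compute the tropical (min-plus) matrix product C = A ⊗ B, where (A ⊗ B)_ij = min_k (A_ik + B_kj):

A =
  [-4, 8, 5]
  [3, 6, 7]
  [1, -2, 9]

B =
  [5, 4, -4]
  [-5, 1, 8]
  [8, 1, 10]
A ⊗ B =
  [1, 0, -8]
  [1, 7, -1]
  [-7, -1, -3]

Apply the min-plus product entry-by-entry:
  C[0][0] = min over k of (A[0][0] + B[0][0] = -4 + 5 = 1, A[0][1] + B[1][0] = 8 + -5 = 3, A[0][2] + B[2][0] = 5 + 8 = 13) = 1 (attained at k = 0)
  C[0][1] = min over k of (A[0][0] + B[0][1] = -4 + 4 = 0, A[0][1] + B[1][1] = 8 + 1 = 9, A[0][2] + B[2][1] = 5 + 1 = 6) = 0 (attained at k = 0)
  C[0][2] = min over k of (A[0][0] + B[0][2] = -4 + -4 = -8, A[0][1] + B[1][2] = 8 + 8 = 16, A[0][2] + B[2][2] = 5 + 10 = 15) = -8 (attained at k = 0)
  C[1][0] = min over k of (A[1][0] + B[0][0] = 3 + 5 = 8, A[1][1] + B[1][0] = 6 + -5 = 1, A[1][2] + B[2][0] = 7 + 8 = 15) = 1 (attained at k = 1)
  C[1][1] = min over k of (A[1][0] + B[0][1] = 3 + 4 = 7, A[1][1] + B[1][1] = 6 + 1 = 7, A[1][2] + B[2][1] = 7 + 1 = 8) = 7 (attained at k = 0)
  C[1][2] = min over k of (A[1][0] + B[0][2] = 3 + -4 = -1, A[1][1] + B[1][2] = 6 + 8 = 14, A[1][2] + B[2][2] = 7 + 10 = 17) = -1 (attained at k = 0)
  C[2][0] = min over k of (A[2][0] + B[0][0] = 1 + 5 = 6, A[2][1] + B[1][0] = -2 + -5 = -7, A[2][2] + B[2][0] = 9 + 8 = 17) = -7 (attained at k = 1)
  C[2][1] = min over k of (A[2][0] + B[0][1] = 1 + 4 = 5, A[2][1] + B[1][1] = -2 + 1 = -1, A[2][2] + B[2][1] = 9 + 1 = 10) = -1 (attained at k = 1)
  C[2][2] = min over k of (A[2][0] + B[0][2] = 1 + -4 = -3, A[2][1] + B[1][2] = -2 + 8 = 6, A[2][2] + B[2][2] = 9 + 10 = 19) = -3 (attained at k = 0)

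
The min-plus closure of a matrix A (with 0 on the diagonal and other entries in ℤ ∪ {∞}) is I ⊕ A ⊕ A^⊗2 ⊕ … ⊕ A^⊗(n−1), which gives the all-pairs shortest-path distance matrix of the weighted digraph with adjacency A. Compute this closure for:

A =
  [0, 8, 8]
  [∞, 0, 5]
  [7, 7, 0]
Closure =
  [0, 8, 8]
  [12, 0, 5]
  [7, 7, 0]

This is the Floyd-Warshall all-pairs shortest-path computation. For each intermediate vertex k = 0, 1, …, 2, update dist[i][j] ← min(dist[i][j], dist[i][k] + dist[k][j]). The final matrix gives, for each (i, j), the minimum total weight of any directed path from i to j (possibly empty when i = j).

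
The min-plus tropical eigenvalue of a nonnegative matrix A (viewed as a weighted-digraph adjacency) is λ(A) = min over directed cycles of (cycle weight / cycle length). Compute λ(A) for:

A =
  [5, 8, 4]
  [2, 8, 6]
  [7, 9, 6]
λ(A) = 5

Enumerate directed cycles and compute their means (weight / length). Sample:
  cycle 0 → 0: weight = 5, length = 1, mean = 5/1 ≈ 5.000
  cycle 1 → 1: weight = 8, length = 1, mean = 8/1 ≈ 8.000
  cycle 2 → 2: weight = 6, length = 1, mean = 6/1 ≈ 6.000
  cycle 0 → 1 → 0: weight = 10, length = 2, mean = 10/2 ≈ 5.000
  cycle 0 → 2 → 0: weight = 11, length = 2, mean = 11/2 ≈ 5.500
  cycle 1 → 0 → 1: weight = 10, length = 2, mean = 10/2 ≈ 5.000
Minimum mean = 5.000, attained e.g. along the cycle 0 → 0 with weight 5 and length 1. So λ(A) = 5/1 = 5.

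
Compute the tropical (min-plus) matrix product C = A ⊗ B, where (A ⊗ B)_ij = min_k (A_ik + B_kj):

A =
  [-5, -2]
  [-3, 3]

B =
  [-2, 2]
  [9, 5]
A ⊗ B =
  [-7, -3]
  [-5, -1]

Apply the min-plus product entry-by-entry:
  C[0][0] = min over k of (A[0][0] + B[0][0] = -5 + -2 = -7, A[0][1] + B[1][0] = -2 + 9 = 7) = -7 (attained at k = 0)
  C[0][1] = min over k of (A[0][0] + B[0][1] = -5 + 2 = -3, A[0][1] + B[1][1] = -2 + 5 = 3) = -3 (attained at k = 0)
  C[1][0] = min over k of (A[1][0] + B[0][0] = -3 + -2 = -5, A[1][1] + B[1][0] = 3 + 9 = 12) = -5 (attained at k = 0)
  C[1][1] = min over k of (A[1][0] + B[0][1] = -3 + 2 = -1, A[1][1] + B[1][1] = 3 + 5 = 8) = -1 (attained at k = 0)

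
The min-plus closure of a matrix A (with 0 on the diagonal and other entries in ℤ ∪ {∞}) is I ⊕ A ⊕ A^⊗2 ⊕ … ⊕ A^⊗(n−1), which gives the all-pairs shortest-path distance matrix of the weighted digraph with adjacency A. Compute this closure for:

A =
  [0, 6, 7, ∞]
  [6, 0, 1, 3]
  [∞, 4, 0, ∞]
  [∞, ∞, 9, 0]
Closure =
  [0, 6, 7, 9]
  [6, 0, 1, 3]
  [10, 4, 0, 7]
  [19, 13, 9, 0]

This is the Floyd-Warshall all-pairs shortest-path computation. For each intermediate vertex k = 0, 1, …, 3, update dist[i][j] ← min(dist[i][j], dist[i][k] + dist[k][j]). The final matrix gives, for each (i, j), the minimum total weight of any directed path from i to j (possibly empty when i = j).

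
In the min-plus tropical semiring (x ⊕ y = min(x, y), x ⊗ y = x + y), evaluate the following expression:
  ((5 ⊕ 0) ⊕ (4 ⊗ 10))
((5 ⊕ 0) ⊕ (4 ⊗ 10)) = 0

Expand innermost to outermost. Recall ⊕ takes the minimum of its arguments and ⊗ takes their sum. Working out the expression ((5 ⊕ 0) ⊕ (4 ⊗ 10)) gives 0.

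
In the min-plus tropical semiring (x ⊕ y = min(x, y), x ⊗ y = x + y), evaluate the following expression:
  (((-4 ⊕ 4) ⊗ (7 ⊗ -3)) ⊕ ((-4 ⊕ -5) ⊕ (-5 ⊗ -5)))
(((-4 ⊕ 4) ⊗ (7 ⊗ -3)) ⊕ ((-4 ⊕ -5) ⊕ (-5 ⊗ -5))) = -10

Expand innermost to outermost. Recall ⊕ takes the minimum of its arguments and ⊗ takes their sum. Working out the expression (((-4 ⊕ 4) ⊗ (7 ⊗ -3)) ⊕ ((-4 ⊕ -5) ⊕ (-5 ⊗ -5))) gives -10.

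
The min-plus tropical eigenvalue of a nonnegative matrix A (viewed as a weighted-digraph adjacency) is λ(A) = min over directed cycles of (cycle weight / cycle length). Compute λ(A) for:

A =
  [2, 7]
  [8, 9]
λ(A) = 2

Enumerate directed cycles and compute their means (weight / length). Sample:
  cycle 0 → 0: weight = 2, length = 1, mean = 2/1 ≈ 2.000
  cycle 1 → 1: weight = 9, length = 1, mean = 9/1 ≈ 9.000
  cycle 0 → 1 → 0: weight = 15, length = 2, mean = 15/2 ≈ 7.500
  cycle 1 → 0 → 1: weight = 15, length = 2, mean = 15/2 ≈ 7.500
Minimum mean = 2.000, attained e.g. along the cycle 0 → 0 with weight 2 and length 1. So λ(A) = 2/1 = 2.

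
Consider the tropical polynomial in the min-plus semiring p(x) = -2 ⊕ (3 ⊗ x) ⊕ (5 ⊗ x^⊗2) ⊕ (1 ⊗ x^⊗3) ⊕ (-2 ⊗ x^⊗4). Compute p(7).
p(7) = -2

A tropical monomial a ⊗ x^⊗i evaluates to a + i · x. Evaluating each term at x = 7:
  Term 0 contributes -2 + 0 · 7 = -2
  Term 1 contributes 3 + 1 · 7 = 10
  Term 2 contributes 5 + 2 · 7 = 19
  Term 3 contributes 1 + 3 · 7 = 22
  Term 4 contributes -2 + 4 · 7 = 26
p(7) = ⊕ of these = min[-2, 10, 19, 22, 26] = -2.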